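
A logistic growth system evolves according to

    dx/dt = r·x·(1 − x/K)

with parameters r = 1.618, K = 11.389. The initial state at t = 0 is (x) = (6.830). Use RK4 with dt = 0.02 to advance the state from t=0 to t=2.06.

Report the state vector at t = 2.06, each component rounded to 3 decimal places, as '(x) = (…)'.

t=0.000: state=(6.830)
step 1 (dt=0.02): k1=(4.424), k2=(4.409), k3=(4.409), k4=(4.394); state += dt/6·(k1+2k2+2k3+k4)
t=0.020: state=(6.918)
t=0.040: state=(7.006)
t=0.060: state=(7.093)
continuing one RK4 step at a time; state shown every 5 steps (Δt=0.1):
t=0.100: state=(7.264)
t=0.200: state=(7.680)
t=0.300: state=(8.073)
t=0.400: state=(8.440)
t=0.500: state=(8.779)
t=0.600: state=(9.091)
t=0.700: state=(9.373)
t=0.800: state=(9.628)
t=0.900: state=(9.855)
t=1.000: state=(10.058)
t=1.100: state=(10.236)
t=1.200: state=(10.394)
t=1.300: state=(10.531)
t=1.400: state=(10.651)
t=1.500: state=(10.755)
t=1.600: state=(10.845)
t=1.700: state=(10.923)
t=1.800: state=(10.990)
t=1.900: state=(11.048)
t=2.000: state=(11.098)
t=2.060: state=(11.124)

(x) = (11.124)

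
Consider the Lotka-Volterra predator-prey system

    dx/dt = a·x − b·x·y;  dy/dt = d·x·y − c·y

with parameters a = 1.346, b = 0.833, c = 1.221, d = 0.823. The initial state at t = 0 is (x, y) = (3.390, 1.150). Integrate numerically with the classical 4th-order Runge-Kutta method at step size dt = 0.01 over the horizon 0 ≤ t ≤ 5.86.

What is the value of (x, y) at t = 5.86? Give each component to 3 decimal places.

t=0.000: state=(3.390, 1.150)
step 1 (dt=0.01): k1=(1.315, 1.804), k2=(1.293, 1.825), k3=(1.292, 1.825), k4=(1.269, 1.845); state += dt/6·(k1+2k2+2k3+k4)
t=0.010: state=(3.403, 1.168)
t=0.020: state=(3.415, 1.187)
t=0.030: state=(3.427, 1.206)
continuing one RK4 step at a time; state shown every 20 steps (Δt=0.2):
t=0.200: state=(3.538, 1.599)
t=0.400: state=(3.376, 2.223)
t=0.600: state=(2.877, 2.925)
t=0.800: state=(2.200, 3.482)
t=1.000: state=(1.574, 3.714)
t=1.200: state=(1.114, 3.620)
t=1.400: state=(0.816, 3.318)
t=1.600: state=(0.635, 2.925)
t=1.800: state=(0.528, 2.519)
t=2.000: state=(0.469, 2.141)
t=2.200: state=(0.442, 1.807)
t=2.400: state=(0.439, 1.522)
t=2.600: state=(0.455, 1.283)
t=2.800: state=(0.489, 1.086)
t=3.000: state=(0.542, 0.925)
t=3.200: state=(0.615, 0.797)
t=3.400: state=(0.711, 0.696)
t=3.600: state=(0.834, 0.619)
t=3.800: state=(0.990, 0.563)
t=4.000: state=(1.183, 0.527)
t=4.200: state=(1.421, 0.511)
t=4.400: state=(1.708, 0.518)
t=4.600: state=(2.045, 0.552)
t=4.800: state=(2.429, 0.625)
t=5.000: state=(2.837, 0.755)
t=5.200: state=(3.220, 0.974)
t=5.400: state=(3.487, 1.328)
t=5.600: state=(3.509, 1.858)
t=5.800: state=(3.189, 2.538)
t=5.860: state=(3.029, 2.751)

(x, y) = (3.029, 2.751)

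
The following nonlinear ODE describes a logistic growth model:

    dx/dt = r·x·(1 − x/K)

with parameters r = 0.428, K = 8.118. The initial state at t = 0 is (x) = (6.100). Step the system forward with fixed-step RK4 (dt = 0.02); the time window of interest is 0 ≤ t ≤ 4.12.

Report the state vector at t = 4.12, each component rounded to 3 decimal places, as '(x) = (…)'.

(x) = (7.682)

t=0.000: state=(6.100)
step 1 (dt=0.02): k1=(0.649), k2=(0.648), k3=(0.648), k4=(0.646); state += dt/6·(k1+2k2+2k3+k4)
t=0.020: state=(6.113)
t=0.040: state=(6.126)
t=0.060: state=(6.139)
continuing one RK4 step at a time; state shown every 10 steps (Δt=0.2):
t=0.200: state=(6.227)
t=0.400: state=(6.348)
t=0.600: state=(6.464)
t=0.800: state=(6.574)
t=1.000: state=(6.678)
t=1.200: state=(6.777)
t=1.400: state=(6.870)
t=1.600: state=(6.958)
t=1.800: state=(7.040)
t=2.000: state=(7.118)
t=2.200: state=(7.190)
t=2.400: state=(7.258)
t=2.600: state=(7.322)
t=2.800: state=(7.381)
t=3.000: state=(7.437)
t=3.200: state=(7.488)
t=3.400: state=(7.536)
t=3.600: state=(7.581)
t=3.800: state=(7.622)
t=4.000: state=(7.661)
t=4.120: state=(7.682)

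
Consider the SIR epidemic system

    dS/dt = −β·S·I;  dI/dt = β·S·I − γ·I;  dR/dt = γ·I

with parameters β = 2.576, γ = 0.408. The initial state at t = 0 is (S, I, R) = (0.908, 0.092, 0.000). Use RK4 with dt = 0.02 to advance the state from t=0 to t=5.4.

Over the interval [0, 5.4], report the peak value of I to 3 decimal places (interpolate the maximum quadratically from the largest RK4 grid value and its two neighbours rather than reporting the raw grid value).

t=0.000: state=(0.908, 0.092, 0.000)
step 1 (dt=0.02): k1=(-0.215, 0.178, 0.038), k2=(-0.219, 0.181, 0.038), k3=(-0.219, 0.181, 0.038), k4=(-0.223, 0.184, 0.039); state += dt/6·(k1+2k2+2k3+k4)
t=0.020: state=(0.904, 0.096, 0.001)
t=0.040: state=(0.899, 0.099, 0.002)
t=0.060: state=(0.894, 0.103, 0.002)
continuing one RK4 step at a time; state shown every 10 steps (Δt=0.2):
t=0.200: state=(0.857, 0.134, 0.009)
t=0.400: state=(0.789, 0.188, 0.022)
t=0.600: state=(0.704, 0.255, 0.040)
t=0.800: state=(0.606, 0.330, 0.064)
t=1.000: state=(0.501, 0.405, 0.094)
t=1.200: state=(0.400, 0.470, 0.130)
t=1.400: state=(0.310, 0.520, 0.170)
t=1.600: state=(0.235, 0.551, 0.214)
t=1.800: state=(0.176, 0.564, 0.260)
t=2.000: state=(0.132, 0.562, 0.306)
t=2.200: state=(0.099, 0.550, 0.351)
t=2.400: state=(0.075, 0.530, 0.395)
t=2.600: state=(0.057, 0.505, 0.438)
t=2.800: state=(0.044, 0.478, 0.478)
t=3.000: state=(0.035, 0.449, 0.516)
t=3.200: state=(0.028, 0.421, 0.551)
t=3.400: state=(0.023, 0.393, 0.584)
t=3.600: state=(0.019, 0.366, 0.615)
t=3.800: state=(0.016, 0.340, 0.644)
t=4.000: state=(0.013, 0.316, 0.671)
t=4.200: state=(0.011, 0.293, 0.696)
t=4.400: state=(0.010, 0.272, 0.719)
t=4.600: state=(0.008, 0.251, 0.740)
t=4.800: state=(0.007, 0.233, 0.760)
t=5.000: state=(0.007, 0.215, 0.778)
t=5.200: state=(0.006, 0.199, 0.795)
t=5.400: state=(0.005, 0.184, 0.811)
largest grid value and its neighbours: I(1.860)=0.56501, I(1.880)=0.56503, I(1.900)=0.56492
parabola through these three points peaks at t≈1.873 with I≈0.56504

max I = 0.565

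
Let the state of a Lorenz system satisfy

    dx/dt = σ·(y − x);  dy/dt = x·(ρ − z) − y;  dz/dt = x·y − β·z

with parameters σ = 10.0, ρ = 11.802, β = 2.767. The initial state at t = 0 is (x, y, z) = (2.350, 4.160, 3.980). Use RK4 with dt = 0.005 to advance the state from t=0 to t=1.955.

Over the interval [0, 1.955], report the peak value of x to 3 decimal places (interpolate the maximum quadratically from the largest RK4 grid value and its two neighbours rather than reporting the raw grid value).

t=0.000: state=(2.350, 4.160, 3.980)
step 1 (dt=0.005): k1=(18.100, 14.222, -1.237), k2=(18.003, 14.547, -0.955), k3=(18.014, 14.543, -0.956), k4=(17.926, 14.865, -0.671); state += dt/6·(k1+2k2+2k3+k4)
t=0.005: state=(2.440, 4.233, 3.975)
t=0.010: state=(2.529, 4.309, 3.973)
t=0.015: state=(2.618, 4.388, 3.974)
continuing one RK4 step at a time; state shown every 20 steps (Δt=0.1):
t=0.100: state=(4.169, 6.136, 4.511)
t=0.200: state=(6.342, 8.639, 6.898)
t=0.300: state=(8.331, 9.681, 11.391)
t=0.400: state=(8.467, 7.306, 15.180)
t=0.500: state=(6.446, 3.972, 15.152)
t=0.600: state=(4.214, 2.419, 12.884)
t=0.700: state=(2.964, 2.225, 10.452)
t=0.800: state=(2.624, 2.629, 8.496)
t=0.900: state=(2.900, 3.428, 7.162)
t=1.000: state=(3.661, 4.652, 6.585)
t=1.100: state=(4.865, 6.257, 7.042)
t=1.200: state=(6.326, 7.753, 8.840)
t=1.300: state=(7.426, 8.037, 11.608)
t=1.400: state=(7.343, 6.570, 13.641)
t=1.500: state=(6.125, 4.654, 13.629)
t=1.600: state=(4.750, 3.591, 12.230)
t=1.700: state=(3.916, 3.413, 10.554)
t=1.800: state=(3.717, 3.798, 9.179)
t=1.900: state=(4.034, 4.569, 8.364)
t=1.955: state=(4.385, 5.118, 8.223)
largest grid value and its neighbours: x(0.350)=8.72245, x(0.355)=8.72702, x(0.360)=8.72485
parabola through these three points peaks at t≈0.356 with x≈8.72712

max x = 8.727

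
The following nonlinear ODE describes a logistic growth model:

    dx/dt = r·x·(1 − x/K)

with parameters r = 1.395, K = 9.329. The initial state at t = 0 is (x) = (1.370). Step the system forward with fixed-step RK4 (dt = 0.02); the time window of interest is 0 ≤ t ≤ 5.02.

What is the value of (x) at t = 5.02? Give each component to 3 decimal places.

t=0.000: state=(1.370)
step 1 (dt=0.02): k1=(1.630), k2=(1.647), k3=(1.647), k4=(1.663); state += dt/6·(k1+2k2+2k3+k4)
t=0.020: state=(1.403)
t=0.040: state=(1.437)
t=0.060: state=(1.471)
continuing one RK4 step at a time; state shown every 10 steps (Δt=0.2):
t=0.200: state=(1.729)
t=0.400: state=(2.157)
t=0.600: state=(2.654)
t=0.800: state=(3.213)
t=1.000: state=(3.824)
t=1.200: state=(4.465)
t=1.400: state=(5.114)
t=1.600: state=(5.746)
t=1.800: state=(6.339)
t=2.000: state=(6.876)
t=2.200: state=(7.346)
t=2.400: state=(7.747)
t=2.600: state=(8.080)
t=2.800: state=(8.353)
t=3.000: state=(8.571)
t=3.200: state=(8.744)
t=3.400: state=(8.880)
t=3.600: state=(8.985)
t=3.800: state=(9.066)
t=4.000: state=(9.129)
t=4.200: state=(9.177)
t=4.400: state=(9.213)
t=4.600: state=(9.241)
t=4.800: state=(9.262)
t=5.000: state=(9.279)
t=5.020: state=(9.280)

(x) = (9.280)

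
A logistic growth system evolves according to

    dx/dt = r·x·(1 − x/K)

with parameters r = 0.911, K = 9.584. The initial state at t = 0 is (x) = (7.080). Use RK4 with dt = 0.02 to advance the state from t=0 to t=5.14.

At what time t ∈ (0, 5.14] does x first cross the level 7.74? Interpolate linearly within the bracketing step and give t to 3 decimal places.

t = 0.434

t=0.000: state=(7.080)
step 1 (dt=0.02): k1=(1.685), k2=(1.678), k3=(1.678), k4=(1.670); state += dt/6·(k1+2k2+2k3+k4)
t=0.020: state=(7.114)
t=0.040: state=(7.147)
t=0.060: state=(7.180)
continuing one RK4 step at a time; state shown every 10 steps (Δt=0.2):
t=0.200: state=(7.402)
t=0.400: state=(7.694)
t=0.420: state=(7.721)
next step: t=0.440: state=(7.749) — x has crossed 7.74
linear interpolation between t=0.420 (7.72137) and t=0.440 (7.74856) → t≈0.434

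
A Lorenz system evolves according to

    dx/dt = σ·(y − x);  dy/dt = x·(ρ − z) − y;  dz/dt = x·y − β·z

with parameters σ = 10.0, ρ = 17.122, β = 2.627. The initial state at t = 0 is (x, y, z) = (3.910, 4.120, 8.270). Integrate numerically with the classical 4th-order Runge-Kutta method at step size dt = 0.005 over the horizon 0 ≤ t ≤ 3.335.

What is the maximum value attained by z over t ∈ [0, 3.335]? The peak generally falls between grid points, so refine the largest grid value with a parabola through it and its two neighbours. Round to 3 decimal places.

t=0.000: state=(3.910, 4.120, 8.270)
step 1 (dt=0.005): k1=(2.100, 30.491, -5.616), k2=(2.810, 30.517, -5.259), k3=(2.793, 30.529, -5.254), k4=(3.487, 30.565, -4.891); state += dt/6·(k1+2k2+2k3+k4)
t=0.005: state=(3.924, 4.273, 8.244)
t=0.010: state=(3.945, 4.426, 8.221)
t=0.015: state=(3.972, 4.580, 8.202)
continuing one RK4 step at a time; state shown every 40 steps (Δt=0.2):
t=0.200: state=(7.989, 11.034, 12.167)
t=0.400: state=(9.167, 6.179, 22.442)
t=0.600: state=(3.323, 1.825, 16.057)
t=0.800: state=(2.826, 3.526, 10.558)
t=1.000: state=(5.959, 8.422, 10.316)
t=1.200: state=(9.904, 9.683, 20.041)
t=1.400: state=(5.194, 2.722, 18.606)
t=1.600: state=(3.126, 3.297, 12.517)
t=1.800: state=(5.196, 7.071, 10.645)
t=2.000: state=(9.223, 10.238, 17.567)
t=2.200: state=(6.521, 4.006, 19.618)
t=2.400: state=(3.676, 3.453, 13.929)
t=2.600: state=(5.038, 6.528, 11.442)
t=2.800: state=(8.567, 9.808, 16.421)
t=3.000: state=(7.113, 4.997, 19.616)
t=3.200: state=(4.221, 3.794, 14.787)
t=3.335: state=(4.494, 5.266, 12.526)
largest grid value and its neighbours: z(0.390)=22.43019, z(0.395)=22.44498, z(0.400)=22.44203
parabola through these three points peaks at t≈0.397 with z≈22.44596

max z = 22.446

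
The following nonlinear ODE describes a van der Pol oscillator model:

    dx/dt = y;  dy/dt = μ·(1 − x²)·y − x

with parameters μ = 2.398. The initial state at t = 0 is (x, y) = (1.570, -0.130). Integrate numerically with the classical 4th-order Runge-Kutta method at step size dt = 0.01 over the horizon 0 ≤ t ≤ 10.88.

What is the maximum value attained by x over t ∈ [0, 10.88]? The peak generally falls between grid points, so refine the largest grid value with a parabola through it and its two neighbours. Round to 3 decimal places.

max x = 2.022

t=0.000: state=(1.570, -0.130)
step 1 (dt=0.01): k1=(-0.130, -1.113), k2=(-0.136, -1.094), k3=(-0.135, -1.094), k4=(-0.141, -1.075); state += dt/6·(k1+2k2+2k3+k4)
t=0.010: state=(1.569, -0.141)
t=0.020: state=(1.567, -0.152)
t=0.030: state=(1.566, -0.162)
continuing one RK4 step at a time; state shown every 50 steps (Δt=0.5):
t=0.500: state=(1.416, -0.429)
t=1.000: state=(1.150, -0.658)
t=1.500: state=(0.700, -1.271)
t=2.000: state=(-0.437, -3.774)
t=2.500: state=(-1.968, -0.738)
t=3.000: state=(-1.967, 0.252)
t=3.500: state=(-1.823, 0.311)
t=4.000: state=(-1.655, 0.365)
t=4.500: state=(-1.453, 0.455)
t=5.000: state=(-1.186, 0.640)
t=5.500: state=(-0.759, 1.177)
t=6.000: state=(0.269, 3.445)
t=6.500: state=(1.927, 1.112)
t=7.000: state=(1.979, -0.240)
t=7.500: state=(1.839, -0.307)
t=8.000: state=(1.673, -0.358)
t=8.500: state=(1.475, -0.443)
t=9.000: state=(1.217, -0.613)
t=9.500: state=(0.815, -1.087)
t=10.000: state=(-0.106, -3.080)
t=10.500: state=(-1.859, -1.626)
t=10.880: state=(-2.013, 0.147)
largest grid value and its neighbours: x(6.720)=2.02196, x(6.730)=2.02198, x(6.740)=2.02180
parabola through these three points peaks at t≈6.726 with x≈2.02200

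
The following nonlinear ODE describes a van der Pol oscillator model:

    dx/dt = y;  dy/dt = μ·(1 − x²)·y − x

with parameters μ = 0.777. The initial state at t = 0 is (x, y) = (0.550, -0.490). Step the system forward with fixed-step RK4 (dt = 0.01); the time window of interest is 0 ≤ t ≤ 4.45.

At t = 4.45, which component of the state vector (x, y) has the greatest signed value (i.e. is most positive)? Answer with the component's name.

largest component: y

t=0.000: state=(0.550, -0.490)
step 1 (dt=0.01): k1=(-0.490, -0.816), k2=(-0.494, -0.816), k3=(-0.494, -0.816), k4=(-0.498, -0.817); state += dt/6·(k1+2k2+2k3+k4)
t=0.010: state=(0.545, -0.498)
t=0.020: state=(0.540, -0.506)
t=0.030: state=(0.535, -0.515)
continuing one RK4 step at a time; state shown every 20 steps (Δt=0.2):
t=0.200: state=(0.435, -0.656)
t=0.400: state=(0.287, -0.829)
t=0.600: state=(0.104, -1.006)
t=0.800: state=(-0.115, -1.174)
t=1.000: state=(-0.364, -1.308)
t=1.200: state=(-0.633, -1.364)
t=1.400: state=(-0.901, -1.295)
t=1.600: state=(-1.141, -1.082)
t=1.800: state=(-1.326, -0.758)
t=2.000: state=(-1.442, -0.398)
t=2.200: state=(-1.487, -0.063)
t=2.400: state=(-1.471, 0.218)
t=2.600: state=(-1.403, 0.451)
t=2.800: state=(-1.293, 0.651)
t=3.000: state=(-1.144, 0.839)
t=3.200: state=(-0.957, 1.034)
t=3.400: state=(-0.729, 1.254)
t=3.600: state=(-0.453, 1.511)
t=3.800: state=(-0.122, 1.803)
t=4.000: state=(0.268, 2.087)
t=4.200: state=(0.705, 2.244)
t=4.400: state=(1.145, 2.102)
t=4.450: state=(1.248, 2.008)
compare at T: x=1.248, y=2.008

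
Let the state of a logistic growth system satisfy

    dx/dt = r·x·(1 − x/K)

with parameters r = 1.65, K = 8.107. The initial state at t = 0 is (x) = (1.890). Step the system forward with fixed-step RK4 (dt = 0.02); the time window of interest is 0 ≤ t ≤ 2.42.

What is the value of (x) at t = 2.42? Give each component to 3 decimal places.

(x) = (7.643)

t=0.000: state=(1.890)
step 1 (dt=0.02): k1=(2.391), k2=(2.412), k3=(2.413), k4=(2.433); state += dt/6·(k1+2k2+2k3+k4)
t=0.020: state=(1.938)
t=0.040: state=(1.987)
t=0.060: state=(2.037)
continuing one RK4 step at a time; state shown every 5 steps (Δt=0.1):
t=0.100: state=(2.140)
t=0.200: state=(2.409)
t=0.300: state=(2.698)
t=0.400: state=(3.002)
t=0.500: state=(3.320)
t=0.600: state=(3.648)
t=0.700: state=(3.981)
t=0.800: state=(4.315)
t=0.900: state=(4.646)
t=1.000: state=(4.968)
t=1.100: state=(5.279)
t=1.200: state=(5.575)
t=1.300: state=(5.853)
t=1.400: state=(6.112)
t=1.500: state=(6.349)
t=1.600: state=(6.566)
t=1.700: state=(6.761)
t=1.800: state=(6.936)
t=1.900: state=(7.092)
t=2.000: state=(7.230)
t=2.100: state=(7.351)
t=2.200: state=(7.457)
t=2.300: state=(7.549)
t=2.400: state=(7.629)
t=2.420: state=(7.643)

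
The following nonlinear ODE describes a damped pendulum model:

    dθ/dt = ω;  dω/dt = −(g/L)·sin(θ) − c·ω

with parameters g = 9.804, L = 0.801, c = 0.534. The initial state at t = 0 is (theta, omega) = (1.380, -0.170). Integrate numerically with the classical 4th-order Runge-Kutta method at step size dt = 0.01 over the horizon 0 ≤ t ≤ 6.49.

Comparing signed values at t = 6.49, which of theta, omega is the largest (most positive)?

t=0.000: state=(1.380, -0.170)
step 1 (dt=0.01): k1=(-0.170, -11.927), k2=(-0.230, -11.893), k3=(-0.229, -11.892), k4=(-0.289, -11.858); state += dt/6·(k1+2k2+2k3+k4)
t=0.010: state=(1.378, -0.289)
t=0.020: state=(1.374, -0.407)
t=0.030: state=(1.370, -0.525)
continuing one RK4 step at a time; state shown every 25 steps (Δt=0.25):
t=0.250: state=(0.988, -2.835)
t=0.500: state=(0.091, -3.934)
t=0.750: state=(-0.751, -2.432)
t=1.000: state=(-1.034, 0.195)
t=1.250: state=(-0.688, 2.409)
t=1.500: state=(0.036, 3.019)
t=1.750: state=(0.646, 1.602)
t=2.000: state=(0.775, -0.565)
t=2.250: state=(0.412, -2.155)
t=2.500: state=(-0.171, -2.209)
t=2.750: state=(-0.569, -0.815)
t=3.000: state=(-0.553, 0.896)
t=3.250: state=(-0.184, 1.853)
t=3.500: state=(0.259, 1.478)
t=3.750: state=(0.477, 0.186)
t=4.000: state=(0.357, -1.061)
t=4.250: state=(0.018, -1.472)
t=4.500: state=(-0.291, -0.853)
t=4.750: state=(-0.368, 0.246)
t=5.000: state=(-0.193, 1.049)
t=5.250: state=(0.088, 1.059)
t=5.500: state=(0.276, 0.362)
t=5.750: state=(0.257, -0.486)
t=6.000: state=(0.069, -0.908)
t=6.250: state=(-0.141, -0.671)
t=6.490: state=(-0.230, -0.045)
compare at T: theta=-0.230, omega=-0.045

largest component: omega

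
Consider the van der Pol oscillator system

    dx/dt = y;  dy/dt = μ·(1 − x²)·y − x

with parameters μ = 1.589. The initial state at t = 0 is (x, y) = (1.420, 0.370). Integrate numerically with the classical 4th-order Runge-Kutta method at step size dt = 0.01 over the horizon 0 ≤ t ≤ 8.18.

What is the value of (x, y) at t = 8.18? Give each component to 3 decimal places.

t=0.000: state=(1.420, 0.370)
step 1 (dt=0.01): k1=(0.370, -2.018), k2=(0.360, -2.006), k3=(0.360, -2.006), k4=(0.350, -1.994); state += dt/6·(k1+2k2+2k3+k4)
t=0.010: state=(1.424, 0.350)
t=0.020: state=(1.427, 0.330)
t=0.030: state=(1.430, 0.311)
continuing one RK4 step at a time; state shown every 50 steps (Δt=0.5):
t=0.500: state=(1.406, -0.329)
t=1.000: state=(1.144, -0.711)
t=1.500: state=(0.662, -1.301)
t=2.000: state=(-0.317, -2.804)
t=2.500: state=(-1.742, -1.748)
t=3.000: state=(-1.987, 0.189)
t=3.500: state=(-1.816, 0.432)
t=4.000: state=(-1.571, 0.552)
t=4.500: state=(-1.250, 0.753)
t=5.000: state=(-0.773, 1.237)
t=5.500: state=(0.139, 2.627)
t=6.000: state=(1.639, 2.229)
t=6.500: state=(2.012, -0.119)
t=7.000: state=(1.856, -0.414)
t=7.500: state=(1.621, -0.528)
t=8.000: state=(1.318, -0.704)
t=8.180: state=(1.182, -0.808)

(x, y) = (1.182, -0.808)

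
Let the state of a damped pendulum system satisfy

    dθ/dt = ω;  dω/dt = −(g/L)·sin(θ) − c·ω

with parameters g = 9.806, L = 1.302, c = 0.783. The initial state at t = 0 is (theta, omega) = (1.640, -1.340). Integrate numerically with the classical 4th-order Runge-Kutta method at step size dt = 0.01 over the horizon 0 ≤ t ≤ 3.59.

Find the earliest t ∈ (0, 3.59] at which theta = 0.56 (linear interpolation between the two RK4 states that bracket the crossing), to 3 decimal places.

t = 0.430

t=0.000: state=(1.640, -1.340)
step 1 (dt=0.01): k1=(-1.340, -6.464), k2=(-1.372, -6.442), k3=(-1.372, -6.442), k4=(-1.404, -6.420); state += dt/6·(k1+2k2+2k3+k4)
t=0.010: state=(1.626, -1.404)
t=0.020: state=(1.612, -1.468)
t=0.030: state=(1.597, -1.532)
continuing one RK4 step at a time; state shown every 20 steps (Δt=0.2):
t=0.200: state=(1.250, -2.522)
t=0.400: state=(0.659, -3.282)
t=0.420: state=(0.593, -3.318)
next step: t=0.430: state=(0.559, -3.333) — theta has crossed 0.56
linear interpolation between t=0.420 (0.59267) and t=0.430 (0.55941) → t≈0.430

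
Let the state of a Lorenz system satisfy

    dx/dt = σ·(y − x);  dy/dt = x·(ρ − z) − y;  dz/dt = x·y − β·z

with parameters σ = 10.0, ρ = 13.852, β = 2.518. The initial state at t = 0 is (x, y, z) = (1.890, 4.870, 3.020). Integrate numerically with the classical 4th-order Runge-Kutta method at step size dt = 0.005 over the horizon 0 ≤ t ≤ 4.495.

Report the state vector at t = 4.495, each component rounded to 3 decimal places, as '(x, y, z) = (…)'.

(x, y, z) = (5.598, 4.440, 14.690)

t=0.000: state=(1.890, 4.870, 3.020)
step 1 (dt=0.005): k1=(29.800, 15.602, 1.600), k2=(29.445, 16.363, 2.029), k3=(29.473, 16.349, 2.026), k4=(29.144, 17.096, 2.459); state += dt/6·(k1+2k2+2k3+k4)
t=0.005: state=(2.037, 4.952, 3.030)
t=0.010: state=(2.182, 5.041, 3.045)
t=0.015: state=(2.323, 5.137, 3.063)
continuing one RK4 step at a time; state shown every 40 steps (Δt=0.2):
t=0.200: state=(7.994, 11.421, 8.826)
t=0.400: state=(8.684, 4.994, 20.200)
t=0.600: state=(2.138, 0.490, 13.693)
t=0.800: state=(0.972, 1.027, 8.408)
t=1.000: state=(1.752, 2.512, 5.440)
t=1.200: state=(4.542, 6.738, 5.571)
t=1.400: state=(9.357, 10.592, 14.684)
t=1.600: state=(5.867, 2.738, 17.492)
t=1.800: state=(2.189, 1.603, 11.531)
t=2.000: state=(2.388, 3.037, 7.716)
t=2.200: state=(4.841, 6.692, 7.430)
t=2.400: state=(8.531, 9.387, 14.304)
t=2.600: state=(6.060, 3.719, 16.650)
t=2.800: state=(3.078, 2.572, 11.854)
t=3.000: state=(3.463, 4.250, 8.781)
t=3.200: state=(6.016, 7.628, 9.867)
t=3.400: state=(7.888, 7.496, 15.507)
t=3.600: state=(5.166, 3.679, 14.884)
t=3.800: state=(3.664, 3.637, 11.197)
t=4.000: state=(4.707, 5.697, 9.748)
t=4.200: state=(6.932, 7.796, 12.511)
t=4.400: state=(6.702, 5.664, 15.372)
t=4.495: state=(5.598, 4.440, 14.690)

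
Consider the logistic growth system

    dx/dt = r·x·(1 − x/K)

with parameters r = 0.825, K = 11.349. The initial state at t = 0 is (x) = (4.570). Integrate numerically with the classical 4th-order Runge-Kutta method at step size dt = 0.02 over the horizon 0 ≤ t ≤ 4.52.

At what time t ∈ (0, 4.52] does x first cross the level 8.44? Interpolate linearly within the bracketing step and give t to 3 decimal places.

t=0.000: state=(4.570)
step 1 (dt=0.02): k1=(2.252), k2=(2.256), k3=(2.256), k4=(2.259); state += dt/6·(k1+2k2+2k3+k4)
t=0.020: state=(4.615)
t=0.040: state=(4.660)
t=0.060: state=(4.706)
continuing one RK4 step at a time; state shown every 10 steps (Δt=0.2):
t=0.200: state=(5.027)
t=0.400: state=(5.492)
t=0.600: state=(5.960)
t=0.800: state=(6.424)
t=1.000: state=(6.878)
t=1.200: state=(7.316)
t=1.400: state=(7.734)
t=1.600: state=(8.128)
t=1.760: state=(8.424)
next step: t=1.780: state=(8.459) — x has crossed 8.44
linear interpolation between t=1.760 (8.42377) and t=1.780 (8.45945) → t≈1.769

t = 1.769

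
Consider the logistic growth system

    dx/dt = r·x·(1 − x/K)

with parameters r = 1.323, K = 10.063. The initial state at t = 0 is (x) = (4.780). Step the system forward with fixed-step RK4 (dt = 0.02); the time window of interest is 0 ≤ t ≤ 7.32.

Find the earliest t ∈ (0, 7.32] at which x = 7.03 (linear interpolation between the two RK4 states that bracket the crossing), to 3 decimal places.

t = 0.711

t=0.000: state=(4.780)
step 1 (dt=0.02): k1=(3.320), k2=(3.322), k3=(3.322), k4=(3.324); state += dt/6·(k1+2k2+2k3+k4)
t=0.020: state=(4.846)
t=0.040: state=(4.913)
t=0.060: state=(4.979)
continuing one RK4 step at a time; state shown every 25 steps (Δt=0.5):
t=0.500: state=(6.408)
t=0.700: state=(6.999)
next step: t=0.720: state=(7.055) — x has crossed 7.03
linear interpolation between t=0.700 (6.99900) and t=0.720 (7.05510) → t≈0.711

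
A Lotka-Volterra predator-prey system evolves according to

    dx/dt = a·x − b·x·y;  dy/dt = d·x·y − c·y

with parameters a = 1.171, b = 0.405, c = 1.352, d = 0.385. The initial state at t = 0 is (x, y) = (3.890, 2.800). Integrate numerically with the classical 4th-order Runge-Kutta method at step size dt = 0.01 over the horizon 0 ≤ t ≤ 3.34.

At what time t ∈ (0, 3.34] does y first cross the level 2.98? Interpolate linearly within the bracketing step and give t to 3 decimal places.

t = 0.416

t=0.000: state=(3.890, 2.800)
step 1 (dt=0.01): k1=(0.144, 0.408), k2=(0.141, 0.409), k3=(0.141, 0.409), k4=(0.138, 0.410); state += dt/6·(k1+2k2+2k3+k4)
t=0.010: state=(3.891, 2.804)
t=0.020: state=(3.893, 2.808)
t=0.030: state=(3.894, 2.812)
continuing one RK4 step at a time; state shown every 20 steps (Δt=0.2):
t=0.200: state=(3.906, 2.885)
t=0.400: state=(3.894, 2.973)
t=0.410: state=(3.892, 2.977)
next step: t=0.420: state=(3.891, 2.982) — y has crossed 2.98
linear interpolation between t=0.410 (2.97737) and t=0.420 (2.98173) → t≈0.416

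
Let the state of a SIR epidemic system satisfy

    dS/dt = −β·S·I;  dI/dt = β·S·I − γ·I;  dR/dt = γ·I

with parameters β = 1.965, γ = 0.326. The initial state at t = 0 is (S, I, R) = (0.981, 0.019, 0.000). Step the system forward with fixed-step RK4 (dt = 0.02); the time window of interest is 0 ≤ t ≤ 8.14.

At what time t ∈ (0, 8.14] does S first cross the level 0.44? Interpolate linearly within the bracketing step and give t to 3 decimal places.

t = 2.502

t=0.000: state=(0.981, 0.019, 0.000)
step 1 (dt=0.02): k1=(-0.037, 0.030, 0.006), k2=(-0.037, 0.031, 0.006), k3=(-0.037, 0.031, 0.006), k4=(-0.038, 0.031, 0.006); state += dt/6·(k1+2k2+2k3+k4)
t=0.020: state=(0.980, 0.020, 0.000)
t=0.040: state=(0.979, 0.020, 0.000)
t=0.060: state=(0.979, 0.021, 0.000)
continuing one RK4 step at a time; state shown every 25 steps (Δt=0.5):
t=0.500: state=(0.953, 0.042, 0.005)
t=1.000: state=(0.897, 0.088, 0.015)
t=1.500: state=(0.791, 0.173, 0.036)
t=2.000: state=(0.630, 0.297, 0.074)
t=2.500: state=(0.441, 0.426, 0.133)
next step: t=2.520: state=(0.433, 0.431, 0.136) — S has crossed 0.44
linear interpolation between t=2.500 (0.44078) and t=2.520 (0.43341) → t≈2.502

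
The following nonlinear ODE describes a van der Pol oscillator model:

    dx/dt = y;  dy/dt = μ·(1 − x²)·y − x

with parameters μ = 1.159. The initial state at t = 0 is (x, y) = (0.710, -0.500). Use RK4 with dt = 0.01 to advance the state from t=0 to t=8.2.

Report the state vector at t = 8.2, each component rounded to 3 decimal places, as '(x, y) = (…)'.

(x, y) = (-1.902, -0.906)

t=0.000: state=(0.710, -0.500)
step 1 (dt=0.01): k1=(-0.500, -0.997), k2=(-0.505, -1.000), k3=(-0.505, -1.000), k4=(-0.510, -1.002); state += dt/6·(k1+2k2+2k3+k4)
t=0.010: state=(0.705, -0.510)
t=0.020: state=(0.700, -0.520)
t=0.030: state=(0.695, -0.530)
continuing one RK4 step at a time; state shown every 50 steps (Δt=0.5):
t=0.500: state=(0.321, -1.096)
t=1.000: state=(-0.430, -1.913)
t=1.500: state=(-1.397, -1.546)
t=2.000: state=(-1.770, -0.067)
t=2.500: state=(-1.635, 0.500)
t=3.000: state=(-1.311, 0.799)
t=3.500: state=(-0.811, 1.254)
t=4.000: state=(0.035, 2.243)
t=4.500: state=(1.352, 2.475)
t=5.000: state=(1.993, 0.229)
t=5.500: state=(1.895, -0.442)
t=6.000: state=(1.618, -0.653)
t=6.500: state=(1.235, -0.906)
t=7.000: state=(0.668, -1.437)
t=7.500: state=(-0.309, -2.556)
t=8.000: state=(-1.618, -1.954)
t=8.200: state=(-1.902, -0.906)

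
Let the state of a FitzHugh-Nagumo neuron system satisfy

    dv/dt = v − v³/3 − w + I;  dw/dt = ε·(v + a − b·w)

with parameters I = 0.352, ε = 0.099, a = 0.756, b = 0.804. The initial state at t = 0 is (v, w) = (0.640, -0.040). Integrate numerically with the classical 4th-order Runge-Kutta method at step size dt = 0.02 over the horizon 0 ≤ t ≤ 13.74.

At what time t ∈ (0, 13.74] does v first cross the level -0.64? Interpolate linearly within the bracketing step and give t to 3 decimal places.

t = 10.712

t=0.000: state=(0.640, -0.040)
step 1 (dt=0.02): k1=(0.945, 0.141), k2=(0.949, 0.142), k3=(0.949, 0.142), k4=(0.953, 0.143); state += dt/6·(k1+2k2+2k3+k4)
t=0.020: state=(0.659, -0.037)
t=0.040: state=(0.678, -0.034)
t=0.060: state=(0.697, -0.031)
continuing one RK4 step at a time; state shown every 25 steps (Δt=0.5):
t=0.500: state=(1.135, 0.041)
t=1.000: state=(1.523, 0.142)
t=1.500: state=(1.696, 0.252)
t=2.000: state=(1.730, 0.362)
t=2.500: state=(1.708, 0.468)
t=3.000: state=(1.667, 0.569)
t=3.500: state=(1.617, 0.663)
t=4.000: state=(1.564, 0.751)
t=4.500: state=(1.508, 0.833)
t=5.000: state=(1.448, 0.909)
t=5.500: state=(1.386, 0.979)
t=6.000: state=(1.320, 1.043)
t=6.500: state=(1.248, 1.101)
t=7.000: state=(1.170, 1.154)
t=7.500: state=(1.082, 1.200)
t=8.000: state=(0.980, 1.240)
t=8.500: state=(0.857, 1.273)
t=9.000: state=(0.701, 1.298)
t=9.500: state=(0.486, 1.313)
t=10.000: state=(0.166, 1.315)
t=10.500: state=(-0.346, 1.297)
t=10.700: state=(-0.622, 1.282)
next step: t=10.720: state=(-0.652, 1.280) — v has crossed -0.64
linear interpolation between t=10.700 (-0.62206) and t=10.720 (-0.65165) → t≈10.712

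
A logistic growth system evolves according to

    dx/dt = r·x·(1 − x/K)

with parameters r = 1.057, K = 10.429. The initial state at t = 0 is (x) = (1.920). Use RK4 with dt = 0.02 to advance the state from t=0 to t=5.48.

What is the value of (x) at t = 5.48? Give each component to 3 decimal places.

t=0.000: state=(1.920)
step 1 (dt=0.02): k1=(1.656), k2=(1.667), k3=(1.667), k4=(1.678); state += dt/6·(k1+2k2+2k3+k4)
t=0.020: state=(1.953)
t=0.040: state=(1.987)
t=0.060: state=(2.021)
continuing one RK4 step at a time; state shown every 10 steps (Δt=0.2):
t=0.200: state=(2.273)
t=0.400: state=(2.672)
t=0.600: state=(3.113)
t=0.800: state=(3.593)
t=1.000: state=(4.106)
t=1.200: state=(4.642)
t=1.400: state=(5.191)
t=1.600: state=(5.740)
t=1.800: state=(6.278)
t=2.000: state=(6.793)
t=2.200: state=(7.277)
t=2.400: state=(7.722)
t=2.600: state=(8.123)
t=2.800: state=(8.481)
t=3.000: state=(8.794)
t=3.200: state=(9.065)
t=3.400: state=(9.296)
t=3.600: state=(9.493)
t=3.800: state=(9.658)
t=4.000: state=(9.796)
t=4.200: state=(9.911)
t=4.400: state=(10.005)
t=4.600: state=(10.083)
t=4.800: state=(10.147)
t=5.000: state=(10.200)
t=5.200: state=(10.243)
t=5.400: state=(10.278)
t=5.480: state=(10.290)

(x) = (10.290)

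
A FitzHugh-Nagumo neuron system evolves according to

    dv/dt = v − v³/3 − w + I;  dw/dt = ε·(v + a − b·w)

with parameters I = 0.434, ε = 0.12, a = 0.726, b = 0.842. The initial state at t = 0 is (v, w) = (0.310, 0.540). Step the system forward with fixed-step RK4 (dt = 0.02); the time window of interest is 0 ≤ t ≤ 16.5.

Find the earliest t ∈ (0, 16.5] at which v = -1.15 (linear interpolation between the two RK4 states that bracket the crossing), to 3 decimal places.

t=0.000: state=(0.310, 0.540)
step 1 (dt=0.02): k1=(0.194, 0.070), k2=(0.195, 0.070), k3=(0.195, 0.070), k4=(0.196, 0.070); state += dt/6·(k1+2k2+2k3+k4)
t=0.020: state=(0.314, 0.541)
t=0.040: state=(0.318, 0.543)
t=0.060: state=(0.322, 0.544)
continuing one RK4 step at a time; state shown every 50 steps (Δt=1):
t=1.000: state=(0.564, 0.620)
t=2.000: state=(0.924, 0.728)
t=3.000: state=(1.215, 0.865)
t=4.000: state=(1.296, 1.010)
t=5.000: state=(1.237, 1.141)
t=6.000: state=(1.106, 1.248)
t=7.000: state=(0.913, 1.327)
t=8.000: state=(0.609, 1.371)
t=9.000: state=(-0.009, 1.360)
t=9.860: state=(-1.132, 1.266)
next step: t=9.880: state=(-1.162, 1.263) — v has crossed -1.15
linear interpolation between t=9.860 (-1.13223) and t=9.880 (-1.16172) → t≈9.872

t = 9.872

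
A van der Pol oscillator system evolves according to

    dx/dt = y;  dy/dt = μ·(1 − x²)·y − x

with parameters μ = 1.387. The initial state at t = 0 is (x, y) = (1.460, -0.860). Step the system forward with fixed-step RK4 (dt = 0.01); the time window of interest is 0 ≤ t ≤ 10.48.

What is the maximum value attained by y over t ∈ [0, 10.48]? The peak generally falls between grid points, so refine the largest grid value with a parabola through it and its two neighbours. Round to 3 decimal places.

t=0.000: state=(1.460, -0.860)
step 1 (dt=0.01): k1=(-0.860, -0.110), k2=(-0.861, -0.120), k3=(-0.861, -0.120), k4=(-0.861, -0.130); state += dt/6·(k1+2k2+2k3+k4)
t=0.010: state=(1.451, -0.861)
t=0.020: state=(1.443, -0.863)
t=0.030: state=(1.434, -0.864)
continuing one RK4 step at a time; state shown every 50 steps (Δt=0.5):
t=0.500: state=(0.979, -1.138)
t=1.000: state=(0.214, -2.087)
t=1.500: state=(-1.181, -3.039)
t=2.000: state=(-2.012, -0.329)
t=2.500: state=(-1.940, 0.385)
t=3.000: state=(-1.705, 0.541)
t=3.500: state=(-1.395, 0.713)
t=4.000: state=(-0.963, 1.067)
t=4.500: state=(-0.237, 1.986)
t=5.000: state=(1.107, 3.024)
t=5.500: state=(1.986, 0.417)
t=6.000: state=(1.934, -0.373)
t=6.500: state=(1.701, -0.540)
t=7.000: state=(1.391, -0.716)
t=7.500: state=(0.956, -1.073)
t=8.000: state=(0.225, -2.002)
t=8.500: state=(-1.125, -3.011)
t=9.000: state=(-1.988, -0.395)
t=9.500: state=(-1.931, 0.376)
t=10.000: state=(-1.698, 0.542)
t=10.480: state=(-1.401, 0.709)
largest grid value and its neighbours: y(4.920)=3.09405, y(4.930)=3.09522, y(4.940)=3.09370
parabola through these three points peaks at t≈4.929 with y≈3.09522

max y = 3.095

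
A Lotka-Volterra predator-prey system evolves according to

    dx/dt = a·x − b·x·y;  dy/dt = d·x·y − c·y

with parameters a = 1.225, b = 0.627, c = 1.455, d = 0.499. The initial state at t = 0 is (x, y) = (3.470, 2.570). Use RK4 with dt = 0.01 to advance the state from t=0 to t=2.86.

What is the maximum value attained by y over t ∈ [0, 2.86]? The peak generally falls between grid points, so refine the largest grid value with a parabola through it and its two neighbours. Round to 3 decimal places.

max y = 2.713

t=0.000: state=(3.470, 2.570)
step 1 (dt=0.01): k1=(-1.341, 0.711), k2=(-1.346, 0.703), k3=(-1.346, 0.703), k4=(-1.351, 0.695); state += dt/6·(k1+2k2+2k3+k4)
t=0.010: state=(3.457, 2.577)
t=0.020: state=(3.443, 2.584)
t=0.030: state=(3.429, 2.591)
continuing one RK4 step at a time; state shown every 10 steps (Δt=0.1):
t=0.100: state=(3.332, 2.633)
t=0.200: state=(3.188, 2.679)
t=0.300: state=(3.043, 2.705)
t=0.400: state=(2.902, 2.713)
t=0.500: state=(2.768, 2.702)
t=0.600: state=(2.643, 2.674)
t=0.700: state=(2.530, 2.630)
t=0.800: state=(2.429, 2.573)
t=0.900: state=(2.341, 2.506)
t=1.000: state=(2.267, 2.430)
t=1.100: state=(2.206, 2.349)
t=1.200: state=(2.157, 2.265)
t=1.300: state=(2.121, 2.178)
t=1.400: state=(2.097, 2.092)
t=1.500: state=(2.085, 2.008)
t=1.600: state=(2.083, 1.926)
t=1.700: state=(2.092, 1.848)
t=1.800: state=(2.111, 1.774)
t=1.900: state=(2.139, 1.706)
t=2.000: state=(2.177, 1.642)
t=2.100: state=(2.224, 1.585)
t=2.200: state=(2.280, 1.533)
t=2.300: state=(2.344, 1.487)
t=2.400: state=(2.417, 1.448)
t=2.500: state=(2.497, 1.415)
t=2.600: state=(2.585, 1.389)
t=2.700: state=(2.680, 1.370)
t=2.800: state=(2.781, 1.357)
t=2.860: state=(2.845, 1.353)
largest grid value and its neighbours: y(0.380)=2.71309, y(0.390)=2.71318, y(0.400)=2.71309
parabola through these three points peaks at t≈0.390 with y≈2.71318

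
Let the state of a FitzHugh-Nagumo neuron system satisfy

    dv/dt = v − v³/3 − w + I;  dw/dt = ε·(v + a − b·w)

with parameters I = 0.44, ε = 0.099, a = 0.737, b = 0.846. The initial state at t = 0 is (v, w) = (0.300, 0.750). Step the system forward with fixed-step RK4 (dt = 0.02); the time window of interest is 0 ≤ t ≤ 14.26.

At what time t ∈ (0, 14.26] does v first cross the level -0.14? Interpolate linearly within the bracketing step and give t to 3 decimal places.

t=0.000: state=(0.300, 0.750)
step 1 (dt=0.02): k1=(-0.019, 0.040), k2=(-0.020, 0.040), k3=(-0.020, 0.040), k4=(-0.020, 0.040); state += dt/6·(k1+2k2+2k3+k4)
t=0.020: state=(0.300, 0.751)
t=0.040: state=(0.299, 0.752)
t=0.060: state=(0.299, 0.752)
continuing one RK4 step at a time; state shown every 25 steps (Δt=0.5):
t=0.500: state=(0.282, 0.769)
t=1.000: state=(0.243, 0.786)
t=1.500: state=(0.169, 0.800)
t=2.000: state=(0.042, 0.808)
t=2.440: state=(-0.139, 0.809)
next step: t=2.460: state=(-0.149, 0.808) — v has crossed -0.14
linear interpolation between t=2.440 (-0.13884) and t=2.460 (-0.14907) → t≈2.442

t = 2.442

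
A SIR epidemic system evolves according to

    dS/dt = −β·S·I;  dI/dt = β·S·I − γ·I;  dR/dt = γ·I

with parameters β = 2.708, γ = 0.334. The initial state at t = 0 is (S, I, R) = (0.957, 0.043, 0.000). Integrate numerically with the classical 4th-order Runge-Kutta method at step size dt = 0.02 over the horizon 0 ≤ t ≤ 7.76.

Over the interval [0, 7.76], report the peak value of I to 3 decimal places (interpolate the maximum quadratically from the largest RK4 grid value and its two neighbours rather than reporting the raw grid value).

t=0.000: state=(0.957, 0.043, 0.000)
step 1 (dt=0.02): k1=(-0.111, 0.097, 0.014), k2=(-0.114, 0.099, 0.015), k3=(-0.114, 0.099, 0.015), k4=(-0.116, 0.101, 0.015); state += dt/6·(k1+2k2+2k3+k4)
t=0.020: state=(0.955, 0.045, 0.000)
t=0.040: state=(0.952, 0.047, 0.001)
t=0.060: state=(0.950, 0.049, 0.001)
continuing one RK4 step at a time; state shown every 25 steps (Δt=0.5):
t=0.500: state=(0.861, 0.126, 0.013)
t=1.000: state=(0.652, 0.301, 0.047)
t=1.500: state=(0.375, 0.510, 0.116)
t=2.000: state=(0.172, 0.616, 0.212)
t=2.500: state=(0.074, 0.611, 0.315)
t=3.000: state=(0.034, 0.554, 0.413)
t=3.500: state=(0.017, 0.484, 0.499)
t=4.000: state=(0.009, 0.416, 0.574)
t=4.500: state=(0.005, 0.356, 0.639)
t=5.000: state=(0.003, 0.303, 0.694)
t=5.500: state=(0.002, 0.257, 0.740)
t=6.000: state=(0.002, 0.218, 0.780)
t=6.500: state=(0.001, 0.185, 0.814)
t=7.000: state=(0.001, 0.157, 0.842)
t=7.500: state=(0.001, 0.133, 0.866)
t=7.760: state=(0.001, 0.122, 0.877)
largest grid value and its neighbours: I(2.180)=0.62390, I(2.200)=0.62396, I(2.220)=0.62388
parabola through these three points peaks at t≈2.199 with I≈0.62396

max I = 0.624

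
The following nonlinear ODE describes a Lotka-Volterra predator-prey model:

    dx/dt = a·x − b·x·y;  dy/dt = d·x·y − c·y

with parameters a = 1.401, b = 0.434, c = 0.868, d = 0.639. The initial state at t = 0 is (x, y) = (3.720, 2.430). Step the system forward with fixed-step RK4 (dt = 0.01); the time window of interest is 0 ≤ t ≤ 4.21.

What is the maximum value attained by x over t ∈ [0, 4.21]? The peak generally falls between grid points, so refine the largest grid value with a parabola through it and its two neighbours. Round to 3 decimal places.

t=0.000: state=(3.720, 2.430)
step 1 (dt=0.01): k1=(1.289, 3.667), k2=(1.261, 3.705), k3=(1.261, 3.705), k4=(1.233, 3.743); state += dt/6·(k1+2k2+2k3+k4)
t=0.010: state=(3.733, 2.467)
t=0.020: state=(3.745, 2.505)
t=0.030: state=(3.756, 2.543)
continuing one RK4 step at a time; state shown every 20 steps (Δt=0.2):
t=0.200: state=(3.844, 3.323)
t=0.400: state=(3.627, 4.520)
t=0.600: state=(3.060, 5.844)
t=0.800: state=(2.319, 6.931)
t=1.000: state=(1.634, 7.489)
t=1.200: state=(1.125, 7.495)
t=1.400: state=(0.788, 7.108)
t=1.600: state=(0.577, 6.513)
t=1.800: state=(0.447, 5.841)
t=2.000: state=(0.367, 5.170)
t=2.200: state=(0.318, 4.539)
t=2.400: state=(0.291, 3.967)
t=2.600: state=(0.280, 3.458)
t=2.800: state=(0.280, 3.012)
t=3.000: state=(0.290, 2.626)
t=3.200: state=(0.310, 2.293)
t=3.400: state=(0.340, 2.009)
t=3.600: state=(0.382, 1.769)
t=3.800: state=(0.438, 1.567)
t=4.000: state=(0.510, 1.399)
t=4.200: state=(0.601, 1.262)
t=4.210: state=(0.606, 1.256)
largest grid value and its neighbours: x(0.170)=3.84519, x(0.180)=3.84577, x(0.190)=3.84550
parabola through these three points peaks at t≈0.182 with x≈3.84578

max x = 3.846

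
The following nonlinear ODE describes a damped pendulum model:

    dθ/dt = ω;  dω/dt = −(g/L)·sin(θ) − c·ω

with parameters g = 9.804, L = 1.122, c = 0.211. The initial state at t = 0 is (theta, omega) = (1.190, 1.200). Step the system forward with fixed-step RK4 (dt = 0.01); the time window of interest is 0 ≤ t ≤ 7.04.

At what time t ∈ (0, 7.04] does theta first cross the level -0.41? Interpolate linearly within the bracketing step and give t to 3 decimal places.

t=0.000: state=(1.190, 1.200)
step 1 (dt=0.01): k1=(1.200, -8.365), k2=(1.158, -8.376), k3=(1.158, -8.375), k4=(1.116, -8.385); state += dt/6·(k1+2k2+2k3+k4)
t=0.010: state=(1.202, 1.116)
t=0.020: state=(1.212, 1.032)
t=0.030: state=(1.222, 0.948)
continuing one RK4 step at a time; state shown every 25 steps (Δt=0.25):
t=0.250: state=(1.228, -0.882)
t=0.500: state=(0.774, -2.652)
t=0.750: state=(-0.005, -3.313)
t=0.870: state=(-0.389, -3.025)
next step: t=0.880: state=(-0.419, -2.984) — theta has crossed -0.41
linear interpolation between t=0.870 (-0.38939) and t=0.880 (-0.41944) → t≈0.877

t = 0.877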